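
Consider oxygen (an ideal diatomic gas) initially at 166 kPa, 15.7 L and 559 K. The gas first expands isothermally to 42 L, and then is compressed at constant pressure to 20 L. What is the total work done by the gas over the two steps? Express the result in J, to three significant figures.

Step 1 (isothermal): W = P₁V₁ ln(V₂/V₁) = (2606) ln(42/15.7) = 2565 J.
After step 1: P = 62.05 kPa, V = 42 L, T = 559 K.
Step 2 (isobaric): W = PΔV = (62.05 kPa)(20 − 42 L) = -1365 J.
W_total = 2565 − 1365 = 1199 J.

W_total ≈ 1200 J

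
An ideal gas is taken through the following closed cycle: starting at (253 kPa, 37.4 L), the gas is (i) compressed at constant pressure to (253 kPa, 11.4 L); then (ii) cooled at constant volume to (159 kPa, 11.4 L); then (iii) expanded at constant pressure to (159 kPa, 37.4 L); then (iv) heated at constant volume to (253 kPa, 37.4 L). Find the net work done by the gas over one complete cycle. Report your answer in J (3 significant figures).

Constant-volume legs do no work.
W(i) = (253)(11.4 − 37.4) = -6578 J; W(iii) = (159)(37.4 − 11.4) = 4134 J.
W_net = -6578 + 4134 = -2444 J (the counter-clockwise enclosed area).

W_net ≈ -2440 J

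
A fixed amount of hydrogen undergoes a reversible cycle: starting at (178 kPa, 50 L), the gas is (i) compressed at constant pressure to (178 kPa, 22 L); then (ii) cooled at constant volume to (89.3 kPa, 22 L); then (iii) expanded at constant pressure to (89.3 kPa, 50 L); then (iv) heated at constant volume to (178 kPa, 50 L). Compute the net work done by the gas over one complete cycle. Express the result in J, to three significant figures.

W_net ≈ -2480 J

Constant-volume legs do no work.
W(i) = (178)(22 − 50) = -4984 J; W(iii) = (89.3)(50 − 22) = 2500 J.
W_net = -4984 + 2500 = -2484 J (the counter-clockwise enclosed area).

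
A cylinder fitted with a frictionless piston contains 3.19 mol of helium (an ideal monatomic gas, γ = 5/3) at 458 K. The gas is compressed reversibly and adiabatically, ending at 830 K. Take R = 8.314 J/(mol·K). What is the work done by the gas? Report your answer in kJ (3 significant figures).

Adiabatic ⇒ Q = 0, so W_by = −ΔU = nCᵥ(T₁ − T₂).
Cᵥ = 3R/2 = 12.47 J/(mol·K).
W = (3.19)(12.47)(458 − 830) = -14799 J.

W ≈ -14.8 kJ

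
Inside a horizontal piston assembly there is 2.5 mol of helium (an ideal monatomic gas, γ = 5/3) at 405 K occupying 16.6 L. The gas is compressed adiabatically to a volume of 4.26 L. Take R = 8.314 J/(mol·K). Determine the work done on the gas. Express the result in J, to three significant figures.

W ≈ 18600 J

Adiabatic: TV^(γ−1) = const with γ = 5/3.
T₂ = T₁ (V₁/V₂)^(γ−1) = 405 × (16.6/4.26)^0.667 = 405 × 2.476 = 1003 K.
W_by = nCᵥ(T₁ − T₂) = (2.5)(12.47)(405 − 1003) = -18641 J.
Work on gas = −W_by = 18641 J.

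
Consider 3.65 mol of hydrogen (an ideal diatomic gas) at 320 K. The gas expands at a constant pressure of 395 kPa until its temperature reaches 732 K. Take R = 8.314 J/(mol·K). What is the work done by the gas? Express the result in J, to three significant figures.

Isobaric: W = P ΔV = nR ΔT.
W = (3.65)(8.314)(732 − 320) = 12503 J.

W ≈ 12500 J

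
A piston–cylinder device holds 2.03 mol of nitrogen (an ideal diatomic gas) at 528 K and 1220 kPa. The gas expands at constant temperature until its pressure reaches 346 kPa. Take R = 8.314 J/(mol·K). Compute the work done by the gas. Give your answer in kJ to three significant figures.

W ≈ 11.2 kJ

Isothermal process: W = nRT ln(V₂/V₁) = nRT ln(P₁/P₂).
W = (2.03)(8.314)(528) × ln(1220/346)
  = 8911 × ln(3.526) = 8911 × 1.26
W_by_gas = 11230 J.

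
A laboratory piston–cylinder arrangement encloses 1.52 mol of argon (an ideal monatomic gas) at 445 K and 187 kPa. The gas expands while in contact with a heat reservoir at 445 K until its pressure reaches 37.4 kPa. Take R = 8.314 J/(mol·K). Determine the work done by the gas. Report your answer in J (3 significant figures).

W ≈ 9050 J

Isothermal process: W = nRT ln(V₂/V₁) = nRT ln(P₁/P₂).
W = (1.52)(8.314)(445) × ln(187/37.4)
  = 5624 × ln(5) = 5624 × 1.609
W_by_gas = 9051 J.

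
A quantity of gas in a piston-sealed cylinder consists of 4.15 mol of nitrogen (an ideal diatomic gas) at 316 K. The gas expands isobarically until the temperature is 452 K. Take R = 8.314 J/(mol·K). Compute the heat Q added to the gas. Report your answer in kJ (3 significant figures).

Isobaric: W = nRΔT = (4.15)(8.314)(136) = 4692 J.
ΔU = nCᵥΔT with Cᵥ = 5R/2: ΔU = (4.15)(20.79)(136) = 11731 J.
Q = ΔU + W = 11731 + 4692 = 16423 J.

Q ≈ 16.4 kJ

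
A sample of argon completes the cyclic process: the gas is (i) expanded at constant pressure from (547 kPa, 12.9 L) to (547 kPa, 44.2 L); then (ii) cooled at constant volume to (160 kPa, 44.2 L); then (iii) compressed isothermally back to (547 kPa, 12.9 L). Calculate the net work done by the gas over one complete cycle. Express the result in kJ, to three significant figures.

Leg (i): W = PΔV = (547)(44.2 − 12.9) = 17121 J.
Leg (ii): W = 0.
Leg (iii): W = PᵢVᵢ ln(V_f/Vᵢ) = (7072) ln(12.9/44.2) = -8709 J.
W_net = 17121 − 8709 = 8412 J.

W_net ≈ 8.41 kJ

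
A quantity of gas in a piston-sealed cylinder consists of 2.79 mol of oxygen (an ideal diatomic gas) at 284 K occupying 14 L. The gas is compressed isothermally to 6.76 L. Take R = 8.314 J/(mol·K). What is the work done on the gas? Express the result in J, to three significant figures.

Isothermal: W = nRT ln(V₂/V₁).
W = (2.79)(8.314)(284) × ln(6.76/14)
  = 6588 × -0.728
W_by_gas = -4796 J; work on gas = −W_by = 4796 J.

W ≈ 4800 J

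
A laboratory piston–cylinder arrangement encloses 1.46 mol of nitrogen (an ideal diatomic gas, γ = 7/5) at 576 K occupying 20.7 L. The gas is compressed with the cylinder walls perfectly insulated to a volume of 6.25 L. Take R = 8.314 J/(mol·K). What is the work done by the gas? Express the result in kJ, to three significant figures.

W ≈ -10.7 kJ

Adiabatic: TV^(γ−1) = const with γ = 7/5.
T₂ = T₁ (V₁/V₂)^(γ−1) = 576 × (20.7/6.25)^0.4 = 576 × 1.614 = 929.9 K.
W_by = nCᵥ(T₁ − T₂) = (1.46)(20.79)(576 − 929.9) = -10741 J.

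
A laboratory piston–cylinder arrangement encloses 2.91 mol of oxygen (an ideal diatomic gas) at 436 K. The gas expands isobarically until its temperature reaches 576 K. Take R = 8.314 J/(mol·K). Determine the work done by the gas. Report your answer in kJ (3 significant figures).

W ≈ 3.39 kJ

Isobaric: W = P ΔV = nR ΔT.
W = (2.91)(8.314)(576 − 436) = 3387 J.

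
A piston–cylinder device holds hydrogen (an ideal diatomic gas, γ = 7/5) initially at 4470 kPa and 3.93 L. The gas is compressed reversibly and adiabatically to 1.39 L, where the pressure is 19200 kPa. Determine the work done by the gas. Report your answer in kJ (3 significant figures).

Adiabatic: W = (P₁V₁ − P₂V₂)/(γ − 1) with γ = 7/5.
P₁V₁ = 17567 J, P₂V₂ = 26688 J.
W = (17567 − 26688) / 0.4 = -22802 J.

W ≈ -22.8 kJ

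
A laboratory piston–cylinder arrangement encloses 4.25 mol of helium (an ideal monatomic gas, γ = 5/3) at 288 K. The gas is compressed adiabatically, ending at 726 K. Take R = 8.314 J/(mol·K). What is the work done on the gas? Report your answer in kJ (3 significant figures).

W ≈ 23.2 kJ

Adiabatic ⇒ Q = 0, so W_by = −ΔU = nCᵥ(T₁ − T₂).
Cᵥ = 3R/2 = 12.47 J/(mol·K).
W = (4.25)(12.47)(288 − 726) = -23215 J.
Work on gas = −W_by = 23215 J.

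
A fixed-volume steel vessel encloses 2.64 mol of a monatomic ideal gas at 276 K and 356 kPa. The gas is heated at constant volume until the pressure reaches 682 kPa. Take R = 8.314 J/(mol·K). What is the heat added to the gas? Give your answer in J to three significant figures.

Constant volume ⇒ W = 0, so Q = ΔU = nCᵥΔT with Cᵥ = 3R/2 = 12.47 J/(mol·K).
At constant V, T₂/T₁ = P₂/P₁ ⇒ ΔT = T₁(P₂/P₁ − 1) = 276·(682/356 − 1) = 252.7 K.
ΔU = (2.64)(12.47)(252.7) = 8321 J.

Q ≈ 8320 J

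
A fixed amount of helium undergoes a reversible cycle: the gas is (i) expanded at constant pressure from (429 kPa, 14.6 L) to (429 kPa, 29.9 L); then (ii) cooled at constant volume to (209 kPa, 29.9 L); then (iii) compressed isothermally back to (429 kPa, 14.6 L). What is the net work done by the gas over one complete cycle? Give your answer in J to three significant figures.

Leg (i): W = PΔV = (429)(29.9 − 14.6) = 6564 J.
Leg (ii): W = 0.
Leg (iii): W = PᵢVᵢ ln(V_f/Vᵢ) = (6249) ln(14.6/29.9) = -4480 J.
W_net = 6564 − 4480 = 2084 J.

W_net ≈ 2080 J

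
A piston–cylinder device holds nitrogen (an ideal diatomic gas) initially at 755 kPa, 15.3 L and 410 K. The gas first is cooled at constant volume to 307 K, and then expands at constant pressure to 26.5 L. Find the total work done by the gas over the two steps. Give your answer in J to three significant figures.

W_total ≈ 6330 J

Step 1 (isochoric): W = 0 (constant volume).
After step 1: P = 565.3 kPa (V unchanged).
Step 2 (isobaric): W = PΔV = (565.3 kPa)(26.5 − 15.3 L) = 6332 J.
W_total = 0 + 6332 = 6332 J.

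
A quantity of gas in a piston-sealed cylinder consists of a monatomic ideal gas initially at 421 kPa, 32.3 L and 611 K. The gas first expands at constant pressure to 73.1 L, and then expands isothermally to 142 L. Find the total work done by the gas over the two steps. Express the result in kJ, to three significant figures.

Step 1 (isobaric): W = PΔV = (421 kPa)(73.1 − 32.3 L) = 17177 J.
After step 1: P = 421 kPa, V = 73.1 L, T = 1383 K.
Step 2 (isothermal): W = P₁V₁ ln(V₂/V₁) = (30775) ln(142/73.1) = 20435 J.
W_total = 17177 + 20435 = 37611 J.

W_total ≈ 37.6 kJ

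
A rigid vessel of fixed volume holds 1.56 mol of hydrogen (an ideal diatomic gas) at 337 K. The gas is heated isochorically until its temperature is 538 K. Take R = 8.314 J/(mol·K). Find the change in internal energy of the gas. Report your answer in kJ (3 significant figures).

ΔU ≈ 6.52 kJ

Constant volume ⇒ W = 0, so Q = ΔU = nCᵥΔT with Cᵥ = 5R/2 = 20.79 J/(mol·K).
ΔU = (1.56)(20.79)(538 − 337) = 6517 J.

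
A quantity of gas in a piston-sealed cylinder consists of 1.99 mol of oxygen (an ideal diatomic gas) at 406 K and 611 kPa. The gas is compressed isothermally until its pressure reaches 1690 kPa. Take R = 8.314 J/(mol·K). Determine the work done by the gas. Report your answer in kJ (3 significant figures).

W ≈ -6.83 kJ

Isothermal process: W = nRT ln(V₂/V₁) = nRT ln(P₁/P₂).
W = (1.99)(8.314)(406) × ln(611/1690)
  = 6717 × ln(0.3615) = 6717 × -1.017
W_by_gas = -6834 J.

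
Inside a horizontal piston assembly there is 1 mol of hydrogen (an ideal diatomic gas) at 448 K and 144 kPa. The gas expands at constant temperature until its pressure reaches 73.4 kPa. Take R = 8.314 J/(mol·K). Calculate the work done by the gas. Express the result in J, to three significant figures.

Isothermal process: W = nRT ln(V₂/V₁) = nRT ln(P₁/P₂).
W = (1)(8.314)(448) × ln(144/73.4)
  = 3725 × ln(1.962) = 3725 × 0.6739
W_by_gas = 2510 J.

W ≈ 2510 J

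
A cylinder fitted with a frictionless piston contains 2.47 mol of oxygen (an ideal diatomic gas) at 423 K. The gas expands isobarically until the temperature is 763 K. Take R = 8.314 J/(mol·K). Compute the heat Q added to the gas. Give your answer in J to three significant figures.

Q ≈ 24400 J

Isobaric: W = nRΔT = (2.47)(8.314)(340) = 6982 J.
ΔU = nCᵥΔT with Cᵥ = 5R/2: ΔU = (2.47)(20.79)(340) = 17455 J.
Q = ΔU + W = 17455 + 6982 = 24437 J.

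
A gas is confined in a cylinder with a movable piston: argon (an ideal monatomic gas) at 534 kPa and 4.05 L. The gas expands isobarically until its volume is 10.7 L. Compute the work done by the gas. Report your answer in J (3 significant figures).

Isobaric: W = P ΔV.
W = (534 kPa)(10.7 − 4.05 L) = (534)(6.65) = 3551 J.

W ≈ 3550 J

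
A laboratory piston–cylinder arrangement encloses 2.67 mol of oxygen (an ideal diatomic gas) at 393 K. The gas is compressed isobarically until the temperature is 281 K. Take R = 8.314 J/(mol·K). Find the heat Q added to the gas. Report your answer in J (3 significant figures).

Q ≈ -8700 J

Isobaric: W = nRΔT = (2.67)(8.314)(-112) = -2486 J.
ΔU = nCᵥΔT with Cᵥ = 5R/2: ΔU = (2.67)(20.79)(-112) = -6216 J.
Q = ΔU + W = -6216 − 2486 = -8702 J.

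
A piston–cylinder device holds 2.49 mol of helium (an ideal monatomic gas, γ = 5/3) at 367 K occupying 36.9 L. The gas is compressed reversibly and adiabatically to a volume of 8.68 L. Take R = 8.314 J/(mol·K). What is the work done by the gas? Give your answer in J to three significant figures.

Adiabatic: TV^(γ−1) = const with γ = 5/3.
T₂ = T₁ (V₁/V₂)^(γ−1) = 367 × (36.9/8.68)^0.667 = 367 × 2.624 = 963.1 K.
W_by = nCᵥ(T₁ − T₂) = (2.49)(12.47)(367 − 963.1) = -18511 J.

W ≈ -18500 J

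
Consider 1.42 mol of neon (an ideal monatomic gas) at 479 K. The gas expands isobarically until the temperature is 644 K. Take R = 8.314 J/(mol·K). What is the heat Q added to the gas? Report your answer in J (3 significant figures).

Isobaric: W = nRΔT = (1.42)(8.314)(165) = 1948 J.
ΔU = nCᵥΔT with Cᵥ = 3R/2: ΔU = (1.42)(12.47)(165) = 2922 J.
Q = ΔU + W = 2922 + 1948 = 4870 J.

Q ≈ 4870 J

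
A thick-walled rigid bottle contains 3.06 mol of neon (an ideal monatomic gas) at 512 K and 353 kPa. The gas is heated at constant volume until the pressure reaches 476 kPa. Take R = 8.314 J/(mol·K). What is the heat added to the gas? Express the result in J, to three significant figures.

Constant volume ⇒ W = 0, so Q = ΔU = nCᵥΔT with Cᵥ = 3R/2 = 12.47 J/(mol·K).
At constant V, T₂/T₁ = P₂/P₁ ⇒ ΔT = T₁(P₂/P₁ − 1) = 512·(476/353 − 1) = 178.4 K.
ΔU = (3.06)(12.47)(178.4) = 6808 J.

Q ≈ 6810 J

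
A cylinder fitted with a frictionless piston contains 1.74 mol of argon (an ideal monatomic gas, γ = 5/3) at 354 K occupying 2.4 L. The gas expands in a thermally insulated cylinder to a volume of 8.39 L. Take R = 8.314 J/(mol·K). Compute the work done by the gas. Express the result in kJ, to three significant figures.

W ≈ 4.35 kJ

Adiabatic: TV^(γ−1) = const with γ = 5/3.
T₂ = T₁ (V₁/V₂)^(γ−1) = 354 × (2.4/8.39)^0.667 = 354 × 0.4341 = 153.7 K.
W_by = nCᵥ(T₁ − T₂) = (1.74)(12.47)(354 − 153.7) = 4347 J.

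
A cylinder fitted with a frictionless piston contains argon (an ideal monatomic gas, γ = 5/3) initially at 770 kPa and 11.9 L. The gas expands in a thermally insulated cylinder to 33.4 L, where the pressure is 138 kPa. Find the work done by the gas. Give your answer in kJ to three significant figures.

Adiabatic: W = (P₁V₁ − P₂V₂)/(γ − 1) with γ = 5/3.
P₁V₁ = 9163 J, P₂V₂ = 4609 J.
W = (9163 − 4609) / 0.6667 = 6831 J.

W ≈ 6.83 kJ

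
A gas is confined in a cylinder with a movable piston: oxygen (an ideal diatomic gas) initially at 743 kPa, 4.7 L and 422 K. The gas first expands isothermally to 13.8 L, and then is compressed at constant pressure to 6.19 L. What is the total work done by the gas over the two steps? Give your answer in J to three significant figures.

Step 1 (isothermal): W = P₁V₁ ln(V₂/V₁) = (3492) ln(13.8/4.7) = 3761 J.
After step 1: P = 253.1 kPa, V = 13.8 L, T = 422 K.
Step 2 (isobaric): W = PΔV = (253.1 kPa)(6.19 − 13.8 L) = -1926 J.
W_total = 3761 − 1926 = 1836 J.

W_total ≈ 1840 J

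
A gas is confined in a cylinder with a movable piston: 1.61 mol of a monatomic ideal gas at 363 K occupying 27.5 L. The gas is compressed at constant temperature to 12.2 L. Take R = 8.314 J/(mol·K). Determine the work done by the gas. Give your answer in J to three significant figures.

W ≈ -3950 J

Isothermal: W = nRT ln(V₂/V₁).
W = (1.61)(8.314)(363) × ln(12.2/27.5)
  = 4859 × -0.8128
W_by_gas = -3949 J.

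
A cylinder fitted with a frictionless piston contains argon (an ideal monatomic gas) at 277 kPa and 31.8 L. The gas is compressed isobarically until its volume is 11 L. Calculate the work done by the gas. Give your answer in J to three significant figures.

Isobaric: W = P ΔV.
W = (277 kPa)(11 − 31.8 L) = (277)(-20.8) = -5762 J.

W ≈ -5760 J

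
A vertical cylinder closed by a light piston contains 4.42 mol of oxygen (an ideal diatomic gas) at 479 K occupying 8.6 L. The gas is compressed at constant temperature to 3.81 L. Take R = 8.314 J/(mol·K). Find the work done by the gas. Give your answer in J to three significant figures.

W ≈ -14300 J

Isothermal: W = nRT ln(V₂/V₁).
W = (4.42)(8.314)(479) × ln(3.81/8.6)
  = 17602 × -0.8141
W_by_gas = -14331 J.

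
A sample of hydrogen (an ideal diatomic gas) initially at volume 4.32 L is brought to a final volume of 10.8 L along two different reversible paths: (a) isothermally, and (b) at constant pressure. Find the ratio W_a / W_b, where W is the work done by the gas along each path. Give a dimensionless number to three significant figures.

Path (a) isothermal: W = P₁V₁ ln(V₂/V₁) → W_a/(P₁V₁) = 0.9163.
Path (b) isobaric: W = P₁(V₂ − V₁) → W_b/(P₁V₁) = 1.5.
W_a / W_b = 0.9163 / 1.5 = 0.6109.

W_a / W_b ≈ 0.611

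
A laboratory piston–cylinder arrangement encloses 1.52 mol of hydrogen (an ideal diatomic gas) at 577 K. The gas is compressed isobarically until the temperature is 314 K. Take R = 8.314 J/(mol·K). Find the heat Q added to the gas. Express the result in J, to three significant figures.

Isobaric: W = nRΔT = (1.52)(8.314)(-263) = -3324 J.
ΔU = nCᵥΔT with Cᵥ = 5R/2: ΔU = (1.52)(20.79)(-263) = -8309 J.
Q = ΔU + W = -8309 − 3324 = -11633 J.

Q ≈ -11600 J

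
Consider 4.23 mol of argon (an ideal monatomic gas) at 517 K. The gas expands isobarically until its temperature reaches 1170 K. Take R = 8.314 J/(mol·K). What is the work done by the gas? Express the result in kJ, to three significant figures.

Isobaric: W = P ΔV = nR ΔT.
W = (4.23)(8.314)(1170 − 517) = 22965 J.

W ≈ 23.0 kJ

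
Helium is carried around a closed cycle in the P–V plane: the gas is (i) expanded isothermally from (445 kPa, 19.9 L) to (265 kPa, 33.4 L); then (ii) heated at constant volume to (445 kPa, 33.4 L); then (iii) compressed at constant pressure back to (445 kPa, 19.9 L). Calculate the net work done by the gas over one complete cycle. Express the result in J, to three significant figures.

W_net ≈ -1420 J

Leg (i): W = PᵢVᵢ ln(V_f/Vᵢ) = (8856) ln(33.4/19.9) = 4586 J.
Leg (ii): W = 0.
Leg (iii): W = PΔV = (445)(19.9 − 33.4) = -6008 J.
W_net = 4586 − 6008 = -1422 J.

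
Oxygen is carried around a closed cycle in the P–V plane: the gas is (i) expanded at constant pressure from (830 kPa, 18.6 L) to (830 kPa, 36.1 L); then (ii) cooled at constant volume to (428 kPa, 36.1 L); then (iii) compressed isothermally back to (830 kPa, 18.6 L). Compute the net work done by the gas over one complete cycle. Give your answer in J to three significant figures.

Leg (i): W = PΔV = (830)(36.1 − 18.6) = 14525 J.
Leg (ii): W = 0.
Leg (iii): W = PᵢVᵢ ln(V_f/Vᵢ) = (15451) ln(18.6/36.1) = -10246 J.
W_net = 14525 − 10246 = 4279 J.

W_net ≈ 4280 J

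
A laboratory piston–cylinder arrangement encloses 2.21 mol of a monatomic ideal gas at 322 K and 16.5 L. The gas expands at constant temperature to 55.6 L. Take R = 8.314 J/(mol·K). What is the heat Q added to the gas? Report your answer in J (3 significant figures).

Isothermal ⇒ ΔU = 0, so Q = W = nRT ln(V₂/V₁).
Q = (2.21)(8.314)(322) ln(55.6/16.5) = 5916 × 1.215 = 7187 J.

Q ≈ 7190 J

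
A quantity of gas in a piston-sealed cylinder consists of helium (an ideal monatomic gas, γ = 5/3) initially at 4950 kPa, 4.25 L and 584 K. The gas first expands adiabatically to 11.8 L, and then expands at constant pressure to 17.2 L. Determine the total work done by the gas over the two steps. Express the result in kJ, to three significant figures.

W_total ≈ 20.5 kJ

Step 1 (adiabatic): W = (P₁V₁ − P₂V₂)/(γ−1) = (21038 − 10650)/0.667 = 15582 J.
After step 1: P = 902.5 kPa, V = 11.8 L, T = 295.6 K.
Step 2 (isobaric): W = PΔV = (902.5 kPa)(17.2 − 11.8 L) = 4874 J.
W_total = 15582 + 4874 = 20455 J.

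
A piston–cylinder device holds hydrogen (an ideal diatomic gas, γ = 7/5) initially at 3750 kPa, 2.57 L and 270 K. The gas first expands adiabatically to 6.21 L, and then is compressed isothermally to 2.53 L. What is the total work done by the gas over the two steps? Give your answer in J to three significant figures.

W_total ≈ 1080 J

Step 1 (adiabatic): W = (P₁V₁ − P₂V₂)/(γ−1) = (9638 − 6772)/0.4 = 7164 J.
After step 1: P = 1090 kPa, V = 6.21 L, T = 189.7 K.
Step 2 (isothermal): W = P₁V₁ ln(V₂/V₁) = (6772) ln(2.53/6.21) = -6081 J.
W_total = 7164 − 6081 = 1084 J.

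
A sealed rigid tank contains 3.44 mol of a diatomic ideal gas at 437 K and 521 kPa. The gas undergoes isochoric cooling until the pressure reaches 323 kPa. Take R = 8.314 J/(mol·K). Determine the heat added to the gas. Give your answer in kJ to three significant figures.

Constant volume ⇒ W = 0, so Q = ΔU = nCᵥΔT with Cᵥ = 5R/2 = 20.79 J/(mol·K).
At constant V, T₂/T₁ = P₂/P₁ ⇒ ΔT = T₁(P₂/P₁ − 1) = 437·(323/521 − 1) = -166.1 K.
ΔU = (3.44)(20.79)(-166.1) = -11875 J.

Q ≈ -11.9 kJ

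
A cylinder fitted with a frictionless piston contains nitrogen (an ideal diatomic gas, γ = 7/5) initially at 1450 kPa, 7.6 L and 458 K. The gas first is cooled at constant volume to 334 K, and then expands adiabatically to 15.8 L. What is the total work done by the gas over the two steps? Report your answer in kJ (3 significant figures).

W_total ≈ 5.10 kJ

Step 1 (isochoric): W = 0 (constant volume).
After step 1: P = 1057 kPa (V unchanged).
Step 2 (adiabatic): W = (P₁V₁ − P₂V₂)/(γ−1) = (8036 − 5997)/0.4 = 5099 J.
W_total = 0 + 5099 = 5099 J.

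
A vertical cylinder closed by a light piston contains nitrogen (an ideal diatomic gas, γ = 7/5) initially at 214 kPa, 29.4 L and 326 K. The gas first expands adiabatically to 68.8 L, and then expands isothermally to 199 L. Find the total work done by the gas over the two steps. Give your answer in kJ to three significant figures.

Step 1 (adiabatic): W = (P₁V₁ − P₂V₂)/(γ−1) = (6292 − 4478)/0.4 = 4535 J.
After step 1: P = 65.08 kPa, V = 68.8 L, T = 232 K.
Step 2 (isothermal): W = P₁V₁ ln(V₂/V₁) = (4478) ln(199/68.8) = 4756 J.
W_total = 4535 + 4756 = 9290 J.

W_total ≈ 9.29 kJ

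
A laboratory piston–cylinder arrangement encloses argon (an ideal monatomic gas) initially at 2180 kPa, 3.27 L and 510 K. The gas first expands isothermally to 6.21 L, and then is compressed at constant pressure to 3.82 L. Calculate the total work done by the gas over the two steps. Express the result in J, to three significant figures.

Step 1 (isothermal): W = P₁V₁ ln(V₂/V₁) = (7129) ln(6.21/3.27) = 4572 J.
After step 1: P = 1148 kPa, V = 6.21 L, T = 510 K.
Step 2 (isobaric): W = PΔV = (1148 kPa)(3.82 − 6.21 L) = -2744 J.
W_total = 4572 − 2744 = 1829 J.

W_total ≈ 1830 J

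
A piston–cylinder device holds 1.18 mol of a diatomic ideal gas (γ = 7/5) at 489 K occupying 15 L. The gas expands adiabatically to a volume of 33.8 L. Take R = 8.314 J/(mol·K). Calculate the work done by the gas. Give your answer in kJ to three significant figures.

W ≈ 3.33 kJ

Adiabatic: TV^(γ−1) = const with γ = 7/5.
T₂ = T₁ (V₁/V₂)^(γ−1) = 489 × (15/33.8)^0.4 = 489 × 0.7226 = 353.3 K.
W_by = nCᵥ(T₁ − T₂) = (1.18)(20.79)(489 − 353.3) = 3328 J.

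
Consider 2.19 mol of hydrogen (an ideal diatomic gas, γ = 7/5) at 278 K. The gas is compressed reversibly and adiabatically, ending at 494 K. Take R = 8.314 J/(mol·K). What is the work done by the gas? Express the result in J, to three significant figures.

Adiabatic ⇒ Q = 0, so W_by = −ΔU = nCᵥ(T₁ − T₂).
Cᵥ = 5R/2 = 20.79 J/(mol·K).
W = (2.19)(20.79)(278 − 494) = -9832 J.

W ≈ -9830 J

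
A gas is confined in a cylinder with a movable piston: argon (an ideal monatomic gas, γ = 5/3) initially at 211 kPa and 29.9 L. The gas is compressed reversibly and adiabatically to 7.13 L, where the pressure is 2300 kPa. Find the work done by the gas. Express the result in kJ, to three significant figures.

W ≈ -15.1 kJ

Adiabatic: W = (P₁V₁ − P₂V₂)/(γ − 1) with γ = 5/3.
P₁V₁ = 6309 J, P₂V₂ = 16399 J.
W = (6309 − 16399) / 0.6667 = -15135 J.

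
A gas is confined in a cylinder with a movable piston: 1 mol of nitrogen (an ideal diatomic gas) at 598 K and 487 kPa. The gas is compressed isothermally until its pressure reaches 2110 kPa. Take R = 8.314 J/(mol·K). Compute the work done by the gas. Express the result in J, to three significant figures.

W ≈ -7290 J

Isothermal process: W = nRT ln(V₂/V₁) = nRT ln(P₁/P₂).
W = (1)(8.314)(598) × ln(487/2110)
  = 4972 × ln(0.2308) = 4972 × -1.466
W_by_gas = -7290 J.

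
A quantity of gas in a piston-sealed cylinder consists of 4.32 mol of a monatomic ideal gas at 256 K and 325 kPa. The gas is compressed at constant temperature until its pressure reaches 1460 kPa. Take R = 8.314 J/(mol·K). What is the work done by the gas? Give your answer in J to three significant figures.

Isothermal process: W = nRT ln(V₂/V₁) = nRT ln(P₁/P₂).
W = (4.32)(8.314)(256) × ln(325/1460)
  = 9195 × ln(0.2226) = 9195 × -1.502
W_by_gas = -13814 J.

W ≈ -13800 J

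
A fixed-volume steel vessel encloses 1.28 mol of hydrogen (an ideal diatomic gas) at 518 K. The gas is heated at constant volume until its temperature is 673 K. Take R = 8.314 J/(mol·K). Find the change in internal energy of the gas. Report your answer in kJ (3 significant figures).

ΔU ≈ 4.12 kJ

Constant volume ⇒ W = 0, so Q = ΔU = nCᵥΔT with Cᵥ = 5R/2 = 20.79 J/(mol·K).
ΔU = (1.28)(20.79)(673 − 518) = 4124 J.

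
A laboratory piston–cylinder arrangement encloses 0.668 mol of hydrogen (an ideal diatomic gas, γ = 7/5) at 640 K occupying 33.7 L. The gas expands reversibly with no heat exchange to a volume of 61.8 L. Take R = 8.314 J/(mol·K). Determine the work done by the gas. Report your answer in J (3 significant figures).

W ≈ 1910 J

Adiabatic: TV^(γ−1) = const with γ = 7/5.
T₂ = T₁ (V₁/V₂)^(γ−1) = 640 × (33.7/61.8)^0.4 = 640 × 0.7846 = 502.2 K.
W_by = nCᵥ(T₁ − T₂) = (0.668)(20.79)(640 − 502.2) = 1914 J.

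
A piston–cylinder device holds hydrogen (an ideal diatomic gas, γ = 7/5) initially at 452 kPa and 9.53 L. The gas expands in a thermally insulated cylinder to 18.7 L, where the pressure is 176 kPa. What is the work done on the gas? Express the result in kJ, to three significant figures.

W ≈ -2.54 kJ

Adiabatic: W = (P₁V₁ − P₂V₂)/(γ − 1) with γ = 7/5.
P₁V₁ = 4308 J, P₂V₂ = 3291 J.
W = (4308 − 3291) / 0.4 = 2541 J.
Work on gas = −W_by = -2541 J.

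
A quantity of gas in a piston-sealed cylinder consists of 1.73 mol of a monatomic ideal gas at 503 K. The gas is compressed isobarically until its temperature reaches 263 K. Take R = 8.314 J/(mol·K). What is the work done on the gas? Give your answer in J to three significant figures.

W ≈ 3450 J

Isobaric: W = P ΔV = nR ΔT.
W = (1.73)(8.314)(263 − 503) = -3452 J.
Work on gas = −W_by = 3452 J.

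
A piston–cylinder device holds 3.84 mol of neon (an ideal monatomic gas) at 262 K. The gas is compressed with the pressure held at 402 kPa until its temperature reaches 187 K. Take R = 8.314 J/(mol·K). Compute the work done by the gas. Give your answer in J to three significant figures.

W ≈ -2390 J

Isobaric: W = P ΔV = nR ΔT.
W = (3.84)(8.314)(187 − 262) = -2394 J.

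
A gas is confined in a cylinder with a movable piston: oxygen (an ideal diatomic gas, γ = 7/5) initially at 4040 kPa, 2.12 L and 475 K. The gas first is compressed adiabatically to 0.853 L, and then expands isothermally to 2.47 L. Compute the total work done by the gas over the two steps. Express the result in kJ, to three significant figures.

W_total ≈ 3.70 kJ

Step 1 (adiabatic): W = (P₁V₁ − P₂V₂)/(γ−1) = (8565 − 12327)/0.4 = -9407 J.
After step 1: P = 14452 kPa, V = 0.853 L, T = 683.7 K.
Step 2 (isothermal): W = P₁V₁ ln(V₂/V₁) = (12327) ln(2.47/0.853) = 13107 J.
W_total = -9407 + 13107 = 3700 J.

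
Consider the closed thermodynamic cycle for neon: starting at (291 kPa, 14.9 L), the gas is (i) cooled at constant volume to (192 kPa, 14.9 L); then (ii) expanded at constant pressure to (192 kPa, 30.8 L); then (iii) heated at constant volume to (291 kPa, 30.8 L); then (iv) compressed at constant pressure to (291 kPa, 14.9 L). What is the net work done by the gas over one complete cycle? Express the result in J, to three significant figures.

W_net ≈ -1570 J

Constant-volume legs do no work.
W(ii) = (192)(30.8 − 14.9) = 3053 J; W(iv) = (291)(14.9 − 30.8) = -4627 J.
W_net = 3053 − 4627 = -1574 J (the counter-clockwise enclosed area).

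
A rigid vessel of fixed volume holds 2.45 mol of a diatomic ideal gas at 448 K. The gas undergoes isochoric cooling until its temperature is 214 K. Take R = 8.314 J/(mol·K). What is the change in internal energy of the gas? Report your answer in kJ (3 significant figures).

ΔU ≈ -11.9 kJ

Constant volume ⇒ W = 0, so Q = ΔU = nCᵥΔT with Cᵥ = 5R/2 = 20.79 J/(mol·K).
ΔU = (2.45)(20.79)(214 − 448) = -11916 J.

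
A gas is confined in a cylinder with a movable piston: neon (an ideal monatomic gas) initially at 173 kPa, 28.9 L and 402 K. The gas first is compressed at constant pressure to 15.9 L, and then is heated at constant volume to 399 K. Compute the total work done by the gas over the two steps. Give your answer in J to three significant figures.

W_total ≈ -2250 J

Step 1 (isobaric): W = PΔV = (173 kPa)(15.9 − 28.9 L) = -2249 J.
Step 2 (isochoric): W = 0 (constant volume).
W_total = -2249 + 0 = -2249 J.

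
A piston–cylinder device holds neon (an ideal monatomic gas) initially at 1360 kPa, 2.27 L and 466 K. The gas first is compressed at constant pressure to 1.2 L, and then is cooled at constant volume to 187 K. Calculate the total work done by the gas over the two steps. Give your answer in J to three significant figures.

Step 1 (isobaric): W = PΔV = (1360 kPa)(1.2 − 2.27 L) = -1455 J.
Step 2 (isochoric): W = 0 (constant volume).
W_total = -1455 + 0 = -1455 J.

W_total ≈ -1460 J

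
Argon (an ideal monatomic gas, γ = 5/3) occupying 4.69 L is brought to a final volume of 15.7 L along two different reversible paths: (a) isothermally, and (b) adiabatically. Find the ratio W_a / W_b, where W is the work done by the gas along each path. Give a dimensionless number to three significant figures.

W_a / W_b ≈ 1.46

Path (a) isothermal: W = P₁V₁ ln(V₂/V₁) → W_a/(P₁V₁) = 1.208.
Path (b) adiabatic: W = P₁V₁(1 − (V₁/V₂)^(γ−1))/(γ−1) → W_b/(P₁V₁) = 0.8297.
W_a / W_b = 1.208 / 0.8297 = 1.456.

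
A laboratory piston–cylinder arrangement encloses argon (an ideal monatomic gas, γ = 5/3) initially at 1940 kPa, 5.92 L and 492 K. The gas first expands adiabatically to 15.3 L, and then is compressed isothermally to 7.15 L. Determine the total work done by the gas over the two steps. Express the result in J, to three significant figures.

W_total ≈ 3440 J

Step 1 (adiabatic): W = (P₁V₁ − P₂V₂)/(γ−1) = (11485 − 6098)/0.667 = 8080 J.
After step 1: P = 398.6 kPa, V = 15.3 L, T = 261.2 K.
Step 2 (isothermal): W = P₁V₁ ln(V₂/V₁) = (6098) ln(7.15/15.3) = -4639 J.
W_total = 8080 − 4639 = 3440 J.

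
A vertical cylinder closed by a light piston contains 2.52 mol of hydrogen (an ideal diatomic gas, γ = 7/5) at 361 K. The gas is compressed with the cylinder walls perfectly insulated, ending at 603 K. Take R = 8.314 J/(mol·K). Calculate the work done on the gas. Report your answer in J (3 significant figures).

Adiabatic ⇒ Q = 0, so W_by = −ΔU = nCᵥ(T₁ − T₂).
Cᵥ = 5R/2 = 20.79 J/(mol·K).
W = (2.52)(20.79)(361 − 603) = -12676 J.
Work on gas = −W_by = 12676 J.

W ≈ 12700 J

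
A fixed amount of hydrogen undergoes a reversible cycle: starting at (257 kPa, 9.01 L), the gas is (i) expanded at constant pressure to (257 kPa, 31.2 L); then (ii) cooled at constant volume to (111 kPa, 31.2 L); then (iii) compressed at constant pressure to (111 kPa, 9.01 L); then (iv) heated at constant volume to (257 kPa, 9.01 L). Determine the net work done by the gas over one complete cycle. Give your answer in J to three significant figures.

Constant-volume legs do no work.
W(i) = (257)(31.2 − 9.01) = 5703 J; W(iii) = (111)(9.01 − 31.2) = -2463 J.
W_net = 5703 − 2463 = 3240 J (the clockwise enclosed area).

W_net ≈ 3240 J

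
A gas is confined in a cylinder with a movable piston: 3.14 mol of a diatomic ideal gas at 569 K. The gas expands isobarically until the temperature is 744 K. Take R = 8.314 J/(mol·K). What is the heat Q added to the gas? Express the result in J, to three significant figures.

Isobaric: W = nRΔT = (3.14)(8.314)(175) = 4569 J.
ΔU = nCᵥΔT with Cᵥ = 5R/2: ΔU = (3.14)(20.79)(175) = 11421 J.
Q = ΔU + W = 11421 + 4569 = 15990 J.

Q ≈ 16000 J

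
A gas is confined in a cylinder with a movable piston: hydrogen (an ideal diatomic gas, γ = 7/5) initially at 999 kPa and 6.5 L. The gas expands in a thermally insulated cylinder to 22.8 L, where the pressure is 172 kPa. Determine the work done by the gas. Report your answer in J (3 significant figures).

Adiabatic: W = (P₁V₁ − P₂V₂)/(γ − 1) with γ = 7/5.
P₁V₁ = 6494 J, P₂V₂ = 3922 J.
W = (6494 − 3922) / 0.4 = 6430 J.

W ≈ 6430 J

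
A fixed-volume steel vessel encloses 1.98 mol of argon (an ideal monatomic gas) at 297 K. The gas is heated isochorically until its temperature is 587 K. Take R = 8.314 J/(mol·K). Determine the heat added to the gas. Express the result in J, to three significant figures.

Constant volume ⇒ W = 0, so Q = ΔU = nCᵥΔT with Cᵥ = 3R/2 = 12.47 J/(mol·K).
ΔU = (1.98)(12.47)(587 − 297) = 7161 J.

Q ≈ 7160 J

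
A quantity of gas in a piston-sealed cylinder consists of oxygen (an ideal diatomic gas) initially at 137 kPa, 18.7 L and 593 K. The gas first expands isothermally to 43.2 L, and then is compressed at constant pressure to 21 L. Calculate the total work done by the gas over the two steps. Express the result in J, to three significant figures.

W_total ≈ 829 J

Step 1 (isothermal): W = P₁V₁ ln(V₂/V₁) = (2562) ln(43.2/18.7) = 2145 J.
After step 1: P = 59.3 kPa, V = 43.2 L, T = 593 K.
Step 2 (isobaric): W = PΔV = (59.3 kPa)(21 − 43.2 L) = -1317 J.
W_total = 2145 − 1317 = 828.6 J.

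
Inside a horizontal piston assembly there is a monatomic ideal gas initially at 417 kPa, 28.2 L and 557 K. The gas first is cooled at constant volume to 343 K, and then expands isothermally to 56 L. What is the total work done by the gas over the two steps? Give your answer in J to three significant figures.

Step 1 (isochoric): W = 0 (constant volume).
After step 1: P = 256.8 kPa (V unchanged).
Step 2 (isothermal): W = P₁V₁ ln(V₂/V₁) = (7241) ln(56/28.2) = 4968 J.
W_total = 0 + 4968 = 4968 J.

W_total ≈ 4970 J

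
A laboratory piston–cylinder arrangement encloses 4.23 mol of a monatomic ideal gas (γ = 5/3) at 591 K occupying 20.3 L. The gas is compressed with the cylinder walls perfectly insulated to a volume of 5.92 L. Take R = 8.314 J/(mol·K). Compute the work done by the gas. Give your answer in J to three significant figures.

W ≈ -39700 J

Adiabatic: TV^(γ−1) = const with γ = 5/3.
T₂ = T₁ (V₁/V₂)^(γ−1) = 591 × (20.3/5.92)^0.667 = 591 × 2.274 = 1344 K.
W_by = nCᵥ(T₁ − T₂) = (4.23)(12.47)(591 − 1344) = -39718 J.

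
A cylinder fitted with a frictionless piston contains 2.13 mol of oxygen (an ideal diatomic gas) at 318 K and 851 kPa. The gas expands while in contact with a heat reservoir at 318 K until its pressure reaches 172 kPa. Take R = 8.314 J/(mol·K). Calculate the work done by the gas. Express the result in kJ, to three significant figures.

Isothermal process: W = nRT ln(V₂/V₁) = nRT ln(P₁/P₂).
W = (2.13)(8.314)(318) × ln(851/172)
  = 5631 × ln(4.948) = 5631 × 1.599
W_by_gas = 9004 J.

W ≈ 9.00 kJ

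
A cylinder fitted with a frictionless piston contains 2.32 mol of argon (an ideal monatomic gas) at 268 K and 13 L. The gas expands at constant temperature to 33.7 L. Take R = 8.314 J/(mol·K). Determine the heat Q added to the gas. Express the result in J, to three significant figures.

Isothermal ⇒ ΔU = 0, so Q = W = nRT ln(V₂/V₁).
Q = (2.32)(8.314)(268) ln(33.7/13) = 5169 × 0.9525 = 4924 J.

Q ≈ 4920 J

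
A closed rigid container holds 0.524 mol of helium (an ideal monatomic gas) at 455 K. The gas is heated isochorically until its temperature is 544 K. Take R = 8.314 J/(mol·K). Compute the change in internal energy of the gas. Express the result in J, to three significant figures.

Constant volume ⇒ W = 0, so Q = ΔU = nCᵥΔT with Cᵥ = 3R/2 = 12.47 J/(mol·K).
ΔU = (0.524)(12.47)(544 − 455) = 581.6 J.

ΔU ≈ 582 J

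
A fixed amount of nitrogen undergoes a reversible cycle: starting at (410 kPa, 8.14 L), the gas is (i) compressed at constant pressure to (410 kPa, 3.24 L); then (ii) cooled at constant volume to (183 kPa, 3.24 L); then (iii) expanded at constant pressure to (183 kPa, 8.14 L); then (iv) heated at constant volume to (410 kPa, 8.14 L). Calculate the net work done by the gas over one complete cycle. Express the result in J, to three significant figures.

Constant-volume legs do no work.
W(i) = (410)(3.24 − 8.14) = -2009 J; W(iii) = (183)(8.14 − 3.24) = 896.7 J.
W_net = -2009 + 896.7 = -1112 J (the counter-clockwise enclosed area).

W_net ≈ -1110 J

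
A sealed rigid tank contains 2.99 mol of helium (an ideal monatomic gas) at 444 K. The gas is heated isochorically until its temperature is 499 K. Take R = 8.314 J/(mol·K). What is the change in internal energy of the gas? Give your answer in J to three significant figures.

Constant volume ⇒ W = 0, so Q = ΔU = nCᵥΔT with Cᵥ = 3R/2 = 12.47 J/(mol·K).
ΔU = (2.99)(12.47)(499 − 444) = 2051 J.

ΔU ≈ 2050 J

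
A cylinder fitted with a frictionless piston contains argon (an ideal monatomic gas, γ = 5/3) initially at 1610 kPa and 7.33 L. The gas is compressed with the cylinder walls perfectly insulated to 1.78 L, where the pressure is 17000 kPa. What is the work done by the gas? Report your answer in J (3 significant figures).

Adiabatic: W = (P₁V₁ − P₂V₂)/(γ − 1) with γ = 5/3.
P₁V₁ = 11801 J, P₂V₂ = 30260 J.
W = (11801 − 30260) / 0.6667 = -27688 J.

W ≈ -27700 J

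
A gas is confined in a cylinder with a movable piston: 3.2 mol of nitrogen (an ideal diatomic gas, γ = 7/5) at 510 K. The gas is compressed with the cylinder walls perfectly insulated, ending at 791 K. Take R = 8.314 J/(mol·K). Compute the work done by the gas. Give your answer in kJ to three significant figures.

W ≈ -18.7 kJ

Adiabatic ⇒ Q = 0, so W_by = −ΔU = nCᵥ(T₁ − T₂).
Cᵥ = 5R/2 = 20.79 J/(mol·K).
W = (3.2)(20.79)(510 − 791) = -18690 J.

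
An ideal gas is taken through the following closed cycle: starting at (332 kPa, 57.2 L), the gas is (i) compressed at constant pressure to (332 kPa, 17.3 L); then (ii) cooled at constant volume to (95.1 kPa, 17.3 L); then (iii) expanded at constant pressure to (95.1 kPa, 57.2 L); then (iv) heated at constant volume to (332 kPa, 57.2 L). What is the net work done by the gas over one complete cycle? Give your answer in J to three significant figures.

W_net ≈ -9450 J

Constant-volume legs do no work.
W(i) = (332)(17.3 − 57.2) = -13247 J; W(iii) = (95.1)(57.2 − 17.3) = 3794 J.
W_net = -13247 + 3794 = -9452 J (the counter-clockwise enclosed area).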